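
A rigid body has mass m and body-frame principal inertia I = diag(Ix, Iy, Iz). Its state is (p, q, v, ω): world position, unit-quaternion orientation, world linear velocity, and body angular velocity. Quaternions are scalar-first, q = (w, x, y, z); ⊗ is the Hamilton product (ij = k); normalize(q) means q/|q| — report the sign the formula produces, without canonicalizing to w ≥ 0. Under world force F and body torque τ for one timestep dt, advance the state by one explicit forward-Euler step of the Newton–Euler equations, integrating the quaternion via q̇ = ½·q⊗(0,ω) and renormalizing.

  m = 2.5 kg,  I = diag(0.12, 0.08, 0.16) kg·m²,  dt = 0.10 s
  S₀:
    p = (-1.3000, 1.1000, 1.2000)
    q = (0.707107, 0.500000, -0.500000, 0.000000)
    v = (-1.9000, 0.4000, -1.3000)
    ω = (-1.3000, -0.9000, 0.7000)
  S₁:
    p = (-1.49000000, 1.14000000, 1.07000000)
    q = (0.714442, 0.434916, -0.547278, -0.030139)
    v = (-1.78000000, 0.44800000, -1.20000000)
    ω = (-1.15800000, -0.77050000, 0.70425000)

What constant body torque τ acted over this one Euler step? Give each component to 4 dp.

τ = (0.1200, 0.1400, -0.0400)

rate change Δω = (0.14200000, 0.12950000, 0.00425000)
ω₀×(Iω₀) = (-0.0504, 0.0364, -0.0468)
I·α + gyro = (0.1200, 0.1400, -0.0400)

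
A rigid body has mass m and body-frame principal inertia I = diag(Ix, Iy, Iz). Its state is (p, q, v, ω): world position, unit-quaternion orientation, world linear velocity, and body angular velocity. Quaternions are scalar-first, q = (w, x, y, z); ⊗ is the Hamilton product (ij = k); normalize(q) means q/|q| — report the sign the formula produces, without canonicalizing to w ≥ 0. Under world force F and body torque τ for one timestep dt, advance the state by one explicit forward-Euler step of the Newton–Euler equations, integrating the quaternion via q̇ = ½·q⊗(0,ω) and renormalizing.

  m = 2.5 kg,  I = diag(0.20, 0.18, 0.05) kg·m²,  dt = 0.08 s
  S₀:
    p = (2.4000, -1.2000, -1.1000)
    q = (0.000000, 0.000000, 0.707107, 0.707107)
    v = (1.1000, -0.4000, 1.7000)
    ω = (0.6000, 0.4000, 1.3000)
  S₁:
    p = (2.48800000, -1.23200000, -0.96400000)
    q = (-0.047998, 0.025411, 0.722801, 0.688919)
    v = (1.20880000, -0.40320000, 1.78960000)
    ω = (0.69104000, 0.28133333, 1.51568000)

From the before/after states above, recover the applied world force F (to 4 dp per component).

F = (3.4000, -0.1000, 2.8000)

Δv = v₁−v₀ = (0.10880000, -0.00320000, 0.08960000)
F = m·Δv/dt = (3.4000, -0.1000, 2.8000)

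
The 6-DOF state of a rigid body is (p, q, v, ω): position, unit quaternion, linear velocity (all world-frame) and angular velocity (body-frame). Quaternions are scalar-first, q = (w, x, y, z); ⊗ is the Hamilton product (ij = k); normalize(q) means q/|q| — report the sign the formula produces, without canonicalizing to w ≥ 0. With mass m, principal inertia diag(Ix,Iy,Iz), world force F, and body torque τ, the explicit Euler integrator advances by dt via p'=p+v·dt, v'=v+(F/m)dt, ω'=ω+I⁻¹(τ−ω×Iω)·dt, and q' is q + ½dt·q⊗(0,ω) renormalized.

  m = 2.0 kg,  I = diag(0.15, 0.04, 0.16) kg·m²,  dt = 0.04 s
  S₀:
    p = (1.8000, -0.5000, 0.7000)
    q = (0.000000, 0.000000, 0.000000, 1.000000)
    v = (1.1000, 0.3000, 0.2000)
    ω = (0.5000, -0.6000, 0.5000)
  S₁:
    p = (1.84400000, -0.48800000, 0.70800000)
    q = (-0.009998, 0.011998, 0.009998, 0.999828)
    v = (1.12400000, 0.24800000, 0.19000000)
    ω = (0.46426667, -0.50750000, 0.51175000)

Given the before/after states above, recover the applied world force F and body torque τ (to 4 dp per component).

v₁ − v₀ = (0.02400000, -0.05200000, -0.01000000)
m·(v₁−v₀)/dt = (1.2000, -2.6000, -0.5000)
Δω = ω₁−ω₀ = (-0.03573333, 0.09250000, 0.01175000)
I·α + gyro = (-0.1700, 0.0900, 0.0800)

F = (1.2000, -2.6000, -0.5000)
τ = (-0.1700, 0.0900, 0.0800)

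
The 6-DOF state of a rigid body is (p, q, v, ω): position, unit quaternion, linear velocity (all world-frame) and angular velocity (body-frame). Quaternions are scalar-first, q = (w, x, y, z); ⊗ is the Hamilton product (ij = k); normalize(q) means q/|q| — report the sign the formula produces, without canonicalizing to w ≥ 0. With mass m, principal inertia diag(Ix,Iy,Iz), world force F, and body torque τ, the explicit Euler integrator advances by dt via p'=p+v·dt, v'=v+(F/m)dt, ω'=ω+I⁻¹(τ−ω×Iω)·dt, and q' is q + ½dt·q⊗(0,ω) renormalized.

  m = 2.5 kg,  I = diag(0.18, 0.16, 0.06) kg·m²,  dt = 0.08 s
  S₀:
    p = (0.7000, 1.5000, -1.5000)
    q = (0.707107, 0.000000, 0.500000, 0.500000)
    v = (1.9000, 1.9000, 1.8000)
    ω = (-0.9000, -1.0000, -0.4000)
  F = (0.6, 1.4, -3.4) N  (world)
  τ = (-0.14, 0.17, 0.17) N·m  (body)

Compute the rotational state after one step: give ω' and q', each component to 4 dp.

angular accel α = (-0.5556, 0.7925, 3.1333)
ω + α·dt = (-0.9444, -0.9366, -0.1493)
q⊗(0,ω) = (0.7000000, -0.3363963, -1.1571070, 0.1671572)
updated quaternion q' = (0.7340, -0.0134, 0.4530, 0.5059)

ω' = (-0.9444, -0.9366, -0.1493)
q' = (0.7340, -0.0134, 0.4530, 0.5059)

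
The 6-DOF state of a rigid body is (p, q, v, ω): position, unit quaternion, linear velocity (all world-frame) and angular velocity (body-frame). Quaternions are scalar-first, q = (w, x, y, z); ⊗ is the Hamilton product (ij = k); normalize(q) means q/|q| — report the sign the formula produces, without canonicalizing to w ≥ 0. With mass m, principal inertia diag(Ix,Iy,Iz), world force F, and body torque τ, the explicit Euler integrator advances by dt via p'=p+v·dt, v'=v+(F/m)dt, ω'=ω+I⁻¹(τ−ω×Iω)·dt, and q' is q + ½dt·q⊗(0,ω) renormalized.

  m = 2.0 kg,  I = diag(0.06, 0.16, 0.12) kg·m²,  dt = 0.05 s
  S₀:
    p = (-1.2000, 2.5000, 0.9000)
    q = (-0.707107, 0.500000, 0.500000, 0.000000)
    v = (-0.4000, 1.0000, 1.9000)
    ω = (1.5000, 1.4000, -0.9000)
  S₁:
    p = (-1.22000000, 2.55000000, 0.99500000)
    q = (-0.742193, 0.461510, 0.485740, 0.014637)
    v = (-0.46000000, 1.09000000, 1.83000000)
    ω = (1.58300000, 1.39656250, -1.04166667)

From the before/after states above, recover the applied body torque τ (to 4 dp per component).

rate change Δω = (0.08300000, -0.00343750, -0.14166667)
ω₀×(Iω₀) = (0.0504, 0.0810, 0.2100)
I·α + gyro = (0.1500, 0.0700, -0.1300)

τ = (0.1500, 0.0700, -0.1300)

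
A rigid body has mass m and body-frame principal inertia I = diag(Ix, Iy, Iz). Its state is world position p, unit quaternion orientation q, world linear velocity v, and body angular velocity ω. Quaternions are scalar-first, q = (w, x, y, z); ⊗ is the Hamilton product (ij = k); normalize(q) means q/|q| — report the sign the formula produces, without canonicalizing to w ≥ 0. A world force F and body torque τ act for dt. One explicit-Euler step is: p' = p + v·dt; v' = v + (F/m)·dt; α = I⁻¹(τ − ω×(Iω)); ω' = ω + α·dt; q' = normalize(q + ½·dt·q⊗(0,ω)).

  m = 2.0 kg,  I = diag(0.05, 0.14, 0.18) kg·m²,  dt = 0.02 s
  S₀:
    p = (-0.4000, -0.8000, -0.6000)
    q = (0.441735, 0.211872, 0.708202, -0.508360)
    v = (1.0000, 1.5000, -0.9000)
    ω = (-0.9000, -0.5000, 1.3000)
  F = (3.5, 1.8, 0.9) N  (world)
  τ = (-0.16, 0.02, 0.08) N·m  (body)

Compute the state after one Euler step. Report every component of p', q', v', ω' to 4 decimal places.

angular accel α = (-2.6800, -0.9436, 0.2194)
new body rate ω' = (-0.9536, -0.5189, 1.3044)
Hamilton product q⊗(0,ω) = (1.2056538, 0.2689211, -0.0387771, 1.1057013)
q' = normalize(q + ½dt·q⊗(0,ω)) = (0.4537, 0.2145, 0.7077, -0.4972)
a = F/m = (1.7500, 0.9000, 0.4500)
p + v·dt = (-0.3800, -0.7700, -0.6180)
v' = v + a·dt = (1.0350, 1.5180, -0.8910)

p' = (-0.3800, -0.7700, -0.6180)
q' = (0.4537, 0.2145, 0.7077, -0.4972)
v' = (1.0350, 1.5180, -0.8910)
ω' = (-0.9536, -0.5189, 1.3044)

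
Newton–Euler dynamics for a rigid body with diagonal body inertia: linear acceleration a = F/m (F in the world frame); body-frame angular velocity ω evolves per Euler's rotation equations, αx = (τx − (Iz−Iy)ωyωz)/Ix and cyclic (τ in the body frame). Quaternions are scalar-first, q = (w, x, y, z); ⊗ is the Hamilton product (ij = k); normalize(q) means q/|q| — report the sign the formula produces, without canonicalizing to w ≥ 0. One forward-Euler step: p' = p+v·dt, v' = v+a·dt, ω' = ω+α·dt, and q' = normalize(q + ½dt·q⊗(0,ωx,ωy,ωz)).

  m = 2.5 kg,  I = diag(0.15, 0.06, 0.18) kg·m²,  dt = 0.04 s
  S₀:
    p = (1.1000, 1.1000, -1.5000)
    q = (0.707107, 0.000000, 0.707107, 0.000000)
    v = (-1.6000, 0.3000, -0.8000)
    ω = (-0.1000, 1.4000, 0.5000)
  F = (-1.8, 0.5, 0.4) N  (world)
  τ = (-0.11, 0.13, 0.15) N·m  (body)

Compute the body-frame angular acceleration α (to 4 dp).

α = (-1.2933, 2.1417, 0.7633)

gyro term ω×Iω = (0.0840, 0.0015, 0.0126)
(τ − ω×Iω)/I = (-1.2933, 2.1417, 0.7633)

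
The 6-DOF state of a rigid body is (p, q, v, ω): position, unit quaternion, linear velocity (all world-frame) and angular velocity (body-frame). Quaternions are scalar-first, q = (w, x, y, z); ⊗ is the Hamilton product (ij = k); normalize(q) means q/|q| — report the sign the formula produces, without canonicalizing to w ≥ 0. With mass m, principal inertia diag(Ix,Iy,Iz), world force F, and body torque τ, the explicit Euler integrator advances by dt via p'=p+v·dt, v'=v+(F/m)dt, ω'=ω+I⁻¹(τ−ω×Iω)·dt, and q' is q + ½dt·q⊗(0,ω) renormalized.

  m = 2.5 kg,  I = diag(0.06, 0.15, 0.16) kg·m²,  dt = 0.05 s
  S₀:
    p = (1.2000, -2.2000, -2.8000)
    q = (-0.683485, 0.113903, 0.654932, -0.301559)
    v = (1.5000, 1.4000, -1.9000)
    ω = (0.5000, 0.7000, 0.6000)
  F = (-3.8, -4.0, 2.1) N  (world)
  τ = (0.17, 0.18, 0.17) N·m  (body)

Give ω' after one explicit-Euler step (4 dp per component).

angular accel α = (2.7633, 1.4000, 0.8656)
ω' = ω + α·dt = (0.6382, 0.7700, 0.6433)

ω' = (0.6382, 0.7700, 0.6433)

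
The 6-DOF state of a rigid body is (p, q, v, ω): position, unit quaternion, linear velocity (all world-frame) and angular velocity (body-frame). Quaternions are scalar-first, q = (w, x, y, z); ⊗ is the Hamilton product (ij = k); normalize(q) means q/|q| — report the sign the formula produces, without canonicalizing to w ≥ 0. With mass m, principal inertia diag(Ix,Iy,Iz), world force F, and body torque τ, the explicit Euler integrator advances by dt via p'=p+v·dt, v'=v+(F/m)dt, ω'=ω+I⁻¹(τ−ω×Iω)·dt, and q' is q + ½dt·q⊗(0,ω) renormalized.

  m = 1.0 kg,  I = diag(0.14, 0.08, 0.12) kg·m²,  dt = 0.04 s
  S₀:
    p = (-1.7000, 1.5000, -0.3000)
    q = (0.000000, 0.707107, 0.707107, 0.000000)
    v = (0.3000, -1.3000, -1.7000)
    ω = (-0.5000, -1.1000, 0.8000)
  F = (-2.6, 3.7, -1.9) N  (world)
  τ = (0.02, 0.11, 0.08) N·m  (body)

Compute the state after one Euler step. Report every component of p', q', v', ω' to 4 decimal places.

ω×(Iω) gyroscopic = (-0.0352, -0.0080, -0.0330)
(τ − ω×Iω)/I = (0.3943, 1.4750, 0.9417)
ω' = ω + α·dt = (-0.4842, -1.0410, 0.8377)
2q̇ = q⊗(0,ω) = (1.1313712, 0.5656856, -0.5656856, -0.4242642)
q' = normalize(q + ½dt·q⊗(0,ω)) = (0.0226, 0.7181, 0.6955, -0.0085)
p' = p + v·dt = (-1.6880, 1.4480, -0.3680)
v + (F/m)dt = (0.1960, -1.1520, -1.7760)

p' = (-1.6880, 1.4480, -0.3680)
q' = (0.0226, 0.7181, 0.6955, -0.0085)
v' = (0.1960, -1.1520, -1.7760)
ω' = (-0.4842, -1.0410, 0.8377)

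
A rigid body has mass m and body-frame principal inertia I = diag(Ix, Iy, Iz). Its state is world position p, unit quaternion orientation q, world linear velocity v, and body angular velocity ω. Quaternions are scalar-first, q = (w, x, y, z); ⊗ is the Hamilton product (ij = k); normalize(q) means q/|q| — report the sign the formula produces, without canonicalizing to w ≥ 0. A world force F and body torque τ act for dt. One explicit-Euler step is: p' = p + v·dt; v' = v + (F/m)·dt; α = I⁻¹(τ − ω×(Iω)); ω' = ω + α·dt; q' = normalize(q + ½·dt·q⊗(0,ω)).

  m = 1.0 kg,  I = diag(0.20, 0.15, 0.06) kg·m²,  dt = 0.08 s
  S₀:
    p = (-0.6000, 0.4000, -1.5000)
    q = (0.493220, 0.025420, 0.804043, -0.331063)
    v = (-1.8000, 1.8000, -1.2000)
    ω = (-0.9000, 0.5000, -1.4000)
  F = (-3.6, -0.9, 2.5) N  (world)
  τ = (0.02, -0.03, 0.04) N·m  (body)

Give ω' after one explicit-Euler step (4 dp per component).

ω×(Iω) gyroscopic = (0.0630, 0.1764, 0.0225)
(τ − ω×Iω)/I = (-0.2150, -1.3760, 0.2917)
ω' = ω + α·dt = (-0.9172, 0.3899, -1.3767)

ω' = (-0.9172, 0.3899, -1.3767)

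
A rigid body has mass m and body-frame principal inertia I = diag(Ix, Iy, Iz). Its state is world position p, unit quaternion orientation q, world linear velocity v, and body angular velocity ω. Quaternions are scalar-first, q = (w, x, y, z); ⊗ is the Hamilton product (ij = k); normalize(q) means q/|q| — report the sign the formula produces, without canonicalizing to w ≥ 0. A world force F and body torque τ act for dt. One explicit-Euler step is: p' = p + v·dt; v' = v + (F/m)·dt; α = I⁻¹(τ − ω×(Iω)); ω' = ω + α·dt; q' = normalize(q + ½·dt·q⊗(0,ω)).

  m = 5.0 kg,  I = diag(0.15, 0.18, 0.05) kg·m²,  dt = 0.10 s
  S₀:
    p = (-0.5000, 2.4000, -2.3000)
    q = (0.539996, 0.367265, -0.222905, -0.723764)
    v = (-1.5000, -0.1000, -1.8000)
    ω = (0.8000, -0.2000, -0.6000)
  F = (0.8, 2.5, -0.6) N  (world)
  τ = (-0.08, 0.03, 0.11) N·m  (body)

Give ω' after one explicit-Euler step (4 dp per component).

gyro term ω×Iω = (-0.0156, -0.0480, -0.0048)
α = I⁻¹(τ − ω×Iω) = (-0.4293, 0.4333, 2.2960)
ω' = ω + α·dt = (0.7571, -0.1567, -0.3704)

ω' = (0.7571, -0.1567, -0.3704)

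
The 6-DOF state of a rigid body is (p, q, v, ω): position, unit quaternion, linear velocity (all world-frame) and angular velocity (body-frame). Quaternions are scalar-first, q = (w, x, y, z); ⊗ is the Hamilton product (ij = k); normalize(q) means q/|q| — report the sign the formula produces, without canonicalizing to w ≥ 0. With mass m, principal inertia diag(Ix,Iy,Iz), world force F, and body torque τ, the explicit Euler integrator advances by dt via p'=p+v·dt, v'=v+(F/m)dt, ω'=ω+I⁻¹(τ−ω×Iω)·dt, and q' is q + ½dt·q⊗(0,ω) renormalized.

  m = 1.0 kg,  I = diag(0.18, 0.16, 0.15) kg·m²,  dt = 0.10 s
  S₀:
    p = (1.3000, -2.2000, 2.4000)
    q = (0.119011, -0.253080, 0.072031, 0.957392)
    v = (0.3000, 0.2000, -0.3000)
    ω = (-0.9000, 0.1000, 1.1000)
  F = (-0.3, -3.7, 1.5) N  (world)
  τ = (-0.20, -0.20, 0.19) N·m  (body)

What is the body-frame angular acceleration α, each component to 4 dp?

ω×(Iω) gyroscopic = (-0.0011, -0.0297, 0.0018)
α = I⁻¹(τ − ω×Iω) = (-1.1050, -1.0644, 1.2547)

α = (-1.1050, -1.0644, 1.2547)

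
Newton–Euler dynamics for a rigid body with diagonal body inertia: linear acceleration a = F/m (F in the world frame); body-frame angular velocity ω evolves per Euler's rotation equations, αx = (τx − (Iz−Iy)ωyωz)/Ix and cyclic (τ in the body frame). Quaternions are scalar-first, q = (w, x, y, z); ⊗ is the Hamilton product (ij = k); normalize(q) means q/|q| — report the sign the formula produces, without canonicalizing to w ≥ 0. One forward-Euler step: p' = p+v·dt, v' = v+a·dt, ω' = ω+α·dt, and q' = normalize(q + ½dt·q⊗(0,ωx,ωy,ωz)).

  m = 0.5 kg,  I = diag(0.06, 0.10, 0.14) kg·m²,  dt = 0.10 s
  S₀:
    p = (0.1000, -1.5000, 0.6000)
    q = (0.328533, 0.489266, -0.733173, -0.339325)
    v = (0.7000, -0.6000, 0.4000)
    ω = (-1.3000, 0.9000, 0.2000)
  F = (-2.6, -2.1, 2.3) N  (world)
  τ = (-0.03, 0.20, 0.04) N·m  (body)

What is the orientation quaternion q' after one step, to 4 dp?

q⊗(0,ω) = (1.3637665, -0.2683350, 0.6389490, -0.4470789)
q + ½dt·q⊗(0,ω), renormalized = (0.3955, 0.4743, -0.6990, -0.3605)

q' = (0.3955, 0.4743, -0.6990, -0.3605)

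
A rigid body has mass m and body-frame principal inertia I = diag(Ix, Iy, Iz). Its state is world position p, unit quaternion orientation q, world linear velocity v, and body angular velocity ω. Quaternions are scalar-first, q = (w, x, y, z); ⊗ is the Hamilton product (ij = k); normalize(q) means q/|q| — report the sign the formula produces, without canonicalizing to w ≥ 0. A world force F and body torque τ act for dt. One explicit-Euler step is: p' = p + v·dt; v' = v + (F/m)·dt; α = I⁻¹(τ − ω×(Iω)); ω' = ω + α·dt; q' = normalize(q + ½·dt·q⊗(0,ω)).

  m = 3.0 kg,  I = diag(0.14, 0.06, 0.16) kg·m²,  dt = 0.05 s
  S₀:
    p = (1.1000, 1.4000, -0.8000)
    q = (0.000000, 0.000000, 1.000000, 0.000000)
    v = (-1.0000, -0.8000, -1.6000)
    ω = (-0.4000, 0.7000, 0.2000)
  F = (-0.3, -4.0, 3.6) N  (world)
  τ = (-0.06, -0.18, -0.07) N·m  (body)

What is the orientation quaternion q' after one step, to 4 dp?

q' = (-0.0175, 0.0050, 0.9998, 0.0100)

q⊗(0,ω) = (-0.7000000, 0.2000000, 0.0000000, 0.4000000)
q + ½dt·q⊗(0,ω), renormalized = (-0.0175, 0.0050, 0.9998, 0.0100)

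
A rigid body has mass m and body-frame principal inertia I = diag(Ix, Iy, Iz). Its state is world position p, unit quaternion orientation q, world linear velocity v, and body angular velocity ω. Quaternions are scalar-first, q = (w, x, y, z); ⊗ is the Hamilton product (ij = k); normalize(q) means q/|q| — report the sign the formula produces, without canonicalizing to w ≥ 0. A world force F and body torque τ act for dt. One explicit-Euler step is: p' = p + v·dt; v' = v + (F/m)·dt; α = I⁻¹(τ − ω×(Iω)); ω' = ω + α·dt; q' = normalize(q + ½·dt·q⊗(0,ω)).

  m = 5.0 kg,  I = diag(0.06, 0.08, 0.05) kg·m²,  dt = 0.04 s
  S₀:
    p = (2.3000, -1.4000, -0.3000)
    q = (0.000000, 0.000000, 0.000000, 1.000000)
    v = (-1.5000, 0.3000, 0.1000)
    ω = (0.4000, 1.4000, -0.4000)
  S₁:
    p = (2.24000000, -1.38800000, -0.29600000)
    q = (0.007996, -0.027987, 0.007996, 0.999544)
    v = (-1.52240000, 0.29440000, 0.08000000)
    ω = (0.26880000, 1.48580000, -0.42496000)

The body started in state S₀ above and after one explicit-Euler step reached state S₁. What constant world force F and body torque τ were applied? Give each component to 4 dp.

Δv = v₁−v₀ = (-0.02240000, -0.00560000, -0.02000000)
applied force F = (-2.8000, -0.7000, -2.5000)
ω₁ − ω₀ = (-0.13120000, 0.08580000, -0.02496000)
τ = I·(Δω/dt) + ω₀×(Iω₀) = (-0.1800, 0.1700, -0.0200)

F = (-2.8000, -0.7000, -2.5000)
τ = (-0.1800, 0.1700, -0.0200)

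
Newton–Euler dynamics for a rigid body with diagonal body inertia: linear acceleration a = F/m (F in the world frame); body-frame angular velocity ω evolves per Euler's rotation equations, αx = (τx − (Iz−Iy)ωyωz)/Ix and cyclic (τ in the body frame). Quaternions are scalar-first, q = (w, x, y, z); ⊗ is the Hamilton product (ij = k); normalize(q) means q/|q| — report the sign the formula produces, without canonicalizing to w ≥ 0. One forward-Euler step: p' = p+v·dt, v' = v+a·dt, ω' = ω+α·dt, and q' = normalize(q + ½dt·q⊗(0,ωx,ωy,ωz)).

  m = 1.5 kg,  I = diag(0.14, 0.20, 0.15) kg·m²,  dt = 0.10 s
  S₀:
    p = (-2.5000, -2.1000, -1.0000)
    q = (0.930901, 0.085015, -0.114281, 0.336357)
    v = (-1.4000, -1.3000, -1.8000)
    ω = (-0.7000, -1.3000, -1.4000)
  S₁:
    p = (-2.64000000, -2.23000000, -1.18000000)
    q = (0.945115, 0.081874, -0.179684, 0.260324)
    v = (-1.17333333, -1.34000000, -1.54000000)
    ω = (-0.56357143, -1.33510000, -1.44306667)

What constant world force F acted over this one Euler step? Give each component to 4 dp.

velocity change Δv = (0.22666667, -0.04000000, 0.26000000)
F = m·Δv/dt = (3.4000, -0.6000, 3.9000)

F = (3.4000, -0.6000, 3.9000)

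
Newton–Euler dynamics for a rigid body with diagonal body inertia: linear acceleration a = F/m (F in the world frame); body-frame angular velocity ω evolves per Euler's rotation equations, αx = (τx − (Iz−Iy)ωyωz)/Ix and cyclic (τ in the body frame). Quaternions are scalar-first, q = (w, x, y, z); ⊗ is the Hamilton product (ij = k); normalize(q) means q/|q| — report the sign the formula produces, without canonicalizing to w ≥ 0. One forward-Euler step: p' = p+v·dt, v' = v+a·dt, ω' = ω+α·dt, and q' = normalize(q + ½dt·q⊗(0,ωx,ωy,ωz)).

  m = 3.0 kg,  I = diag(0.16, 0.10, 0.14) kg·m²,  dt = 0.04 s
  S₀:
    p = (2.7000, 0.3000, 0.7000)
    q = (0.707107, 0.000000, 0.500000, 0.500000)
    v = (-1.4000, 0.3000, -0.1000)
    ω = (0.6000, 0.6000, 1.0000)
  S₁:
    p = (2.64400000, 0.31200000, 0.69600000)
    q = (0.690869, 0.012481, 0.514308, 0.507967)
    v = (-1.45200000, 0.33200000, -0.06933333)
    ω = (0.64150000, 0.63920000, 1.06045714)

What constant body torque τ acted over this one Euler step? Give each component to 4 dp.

τ = (0.1900, 0.1100, 0.1900)

ω₁ − ω₀ = (0.04150000, 0.03920000, 0.06045714)
gyro term ω₀×Iω₀ = (0.0240, 0.0120, -0.0216)
τ = I·(Δω/dt) + ω₀×(Iω₀) = (0.1900, 0.1100, 0.1900)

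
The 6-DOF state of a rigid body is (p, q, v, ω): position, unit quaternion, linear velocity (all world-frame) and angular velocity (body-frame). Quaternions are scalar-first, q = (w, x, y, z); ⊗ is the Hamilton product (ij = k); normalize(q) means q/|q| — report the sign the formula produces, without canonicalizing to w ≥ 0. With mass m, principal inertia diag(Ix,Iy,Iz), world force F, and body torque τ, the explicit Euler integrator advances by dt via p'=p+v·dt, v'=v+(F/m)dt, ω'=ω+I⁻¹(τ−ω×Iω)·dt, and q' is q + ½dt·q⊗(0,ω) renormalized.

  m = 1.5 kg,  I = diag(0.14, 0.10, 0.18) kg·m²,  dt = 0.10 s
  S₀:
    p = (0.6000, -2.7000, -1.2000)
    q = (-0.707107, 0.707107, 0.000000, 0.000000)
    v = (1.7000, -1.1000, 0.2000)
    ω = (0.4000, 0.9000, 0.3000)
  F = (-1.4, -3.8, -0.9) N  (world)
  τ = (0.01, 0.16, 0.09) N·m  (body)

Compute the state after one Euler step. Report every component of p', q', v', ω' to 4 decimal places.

p' = (0.7700, -2.8100, -1.1800)
q' = (-0.7203, 0.6920, -0.0424, 0.0212)
v' = (1.6067, -1.3533, 0.1400)
ω' = (0.3917, 1.0648, 0.3580)

α = I⁻¹(τ − ω×Iω) = (-0.0829, 1.6480, 0.5800)
new body rate ω' = (0.3917, 1.0648, 0.3580)
2q̇ = q⊗(0,ω) = (-0.2828428, -0.2828428, -0.8485284, 0.4242642)
updated quaternion q' = (-0.7203, 0.6920, -0.0424, 0.0212)
p + v·dt = (0.7700, -2.8100, -1.1800)
new velocity v' = (1.6067, -1.3533, 0.1400)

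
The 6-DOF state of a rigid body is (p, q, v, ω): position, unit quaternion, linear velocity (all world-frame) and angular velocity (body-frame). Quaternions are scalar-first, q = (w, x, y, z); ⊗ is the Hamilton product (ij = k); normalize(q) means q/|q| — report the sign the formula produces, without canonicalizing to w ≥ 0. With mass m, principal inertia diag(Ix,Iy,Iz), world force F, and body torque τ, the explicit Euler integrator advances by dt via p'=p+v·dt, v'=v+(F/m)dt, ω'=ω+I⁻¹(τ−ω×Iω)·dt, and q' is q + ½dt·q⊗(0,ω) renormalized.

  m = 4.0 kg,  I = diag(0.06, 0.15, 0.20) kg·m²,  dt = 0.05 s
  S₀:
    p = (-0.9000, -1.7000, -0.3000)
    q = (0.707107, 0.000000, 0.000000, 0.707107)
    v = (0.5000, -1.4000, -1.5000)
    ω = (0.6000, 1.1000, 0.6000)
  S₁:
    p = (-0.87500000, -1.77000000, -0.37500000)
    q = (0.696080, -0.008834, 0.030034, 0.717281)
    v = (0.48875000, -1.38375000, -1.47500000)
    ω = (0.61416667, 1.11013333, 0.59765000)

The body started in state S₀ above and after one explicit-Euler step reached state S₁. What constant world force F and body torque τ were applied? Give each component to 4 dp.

F = (-0.9000, 1.3000, 2.0000)
τ = (0.0500, -0.0200, 0.0500)

velocity change Δv = (-0.01125000, 0.01625000, 0.02500000)
applied force F = (-0.9000, 1.3000, 2.0000)
rate change Δω = (0.01416667, 0.01013333, -0.00235000)
τ = I·(Δω/dt) + ω₀×(Iω₀) = (0.0500, -0.0200, 0.0500)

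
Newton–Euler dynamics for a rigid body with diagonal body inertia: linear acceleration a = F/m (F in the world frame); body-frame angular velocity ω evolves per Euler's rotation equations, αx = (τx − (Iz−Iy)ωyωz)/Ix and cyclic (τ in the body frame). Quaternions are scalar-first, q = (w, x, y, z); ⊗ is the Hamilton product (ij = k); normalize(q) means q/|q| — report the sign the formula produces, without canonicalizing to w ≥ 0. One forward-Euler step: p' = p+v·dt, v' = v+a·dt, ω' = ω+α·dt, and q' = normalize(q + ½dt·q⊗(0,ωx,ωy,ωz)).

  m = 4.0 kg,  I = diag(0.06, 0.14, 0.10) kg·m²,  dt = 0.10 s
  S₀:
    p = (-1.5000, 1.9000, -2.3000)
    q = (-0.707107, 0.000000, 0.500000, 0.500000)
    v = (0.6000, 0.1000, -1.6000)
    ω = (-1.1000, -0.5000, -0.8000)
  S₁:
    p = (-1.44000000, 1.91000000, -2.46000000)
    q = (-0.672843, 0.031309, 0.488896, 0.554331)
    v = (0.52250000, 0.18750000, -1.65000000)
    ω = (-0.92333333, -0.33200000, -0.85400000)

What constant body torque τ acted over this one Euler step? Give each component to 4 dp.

τ = (0.0900, 0.2000, -0.0100)

ω₁ − ω₀ = (0.17666667, 0.16800000, -0.05400000)
gyro term ω₀×Iω₀ = (-0.0160, -0.0352, 0.0440)
I·α + gyro = (0.0900, 0.2000, -0.0100)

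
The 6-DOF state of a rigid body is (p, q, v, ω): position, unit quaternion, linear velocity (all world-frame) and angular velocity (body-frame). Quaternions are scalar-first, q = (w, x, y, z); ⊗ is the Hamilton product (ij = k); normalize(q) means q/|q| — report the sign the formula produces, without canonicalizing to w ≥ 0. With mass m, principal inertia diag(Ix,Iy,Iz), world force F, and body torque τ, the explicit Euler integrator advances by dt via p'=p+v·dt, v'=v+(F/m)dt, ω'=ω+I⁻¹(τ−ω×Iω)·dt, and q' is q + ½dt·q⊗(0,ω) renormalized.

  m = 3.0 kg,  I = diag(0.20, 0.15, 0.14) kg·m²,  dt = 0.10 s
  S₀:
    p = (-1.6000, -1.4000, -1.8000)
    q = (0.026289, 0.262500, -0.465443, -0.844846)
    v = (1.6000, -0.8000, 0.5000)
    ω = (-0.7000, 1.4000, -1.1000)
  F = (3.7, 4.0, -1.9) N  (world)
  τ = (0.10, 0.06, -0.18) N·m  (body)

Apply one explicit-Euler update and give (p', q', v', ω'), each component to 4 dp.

p' = (-1.4400, -1.4800, -1.7500)
q' = (0.0215, 0.3447, -0.4177, -0.8404)
v' = (1.7233, -0.6667, 0.4367)
ω' = (-0.6577, 1.4092, -1.2636)

a = F/m = (1.2333, 1.3333, -0.6333)
p' = p + v·dt = (-1.4400, -1.4800, -1.7500)
v + (F/m)dt = (1.7233, -0.6667, 0.4367)
(τ − ω×Iω)/I = (0.4230, 0.0920, -1.6357)
ω + α·dt = (-0.6577, 1.4092, -1.2636)
2q̇ = q⊗(0,ω) = (-0.0939604, 1.6763694, 0.9169468, 0.0127720)
q + ½dt·q⊗(0,ω), renormalized = (0.0215, 0.3447, -0.4177, -0.8404)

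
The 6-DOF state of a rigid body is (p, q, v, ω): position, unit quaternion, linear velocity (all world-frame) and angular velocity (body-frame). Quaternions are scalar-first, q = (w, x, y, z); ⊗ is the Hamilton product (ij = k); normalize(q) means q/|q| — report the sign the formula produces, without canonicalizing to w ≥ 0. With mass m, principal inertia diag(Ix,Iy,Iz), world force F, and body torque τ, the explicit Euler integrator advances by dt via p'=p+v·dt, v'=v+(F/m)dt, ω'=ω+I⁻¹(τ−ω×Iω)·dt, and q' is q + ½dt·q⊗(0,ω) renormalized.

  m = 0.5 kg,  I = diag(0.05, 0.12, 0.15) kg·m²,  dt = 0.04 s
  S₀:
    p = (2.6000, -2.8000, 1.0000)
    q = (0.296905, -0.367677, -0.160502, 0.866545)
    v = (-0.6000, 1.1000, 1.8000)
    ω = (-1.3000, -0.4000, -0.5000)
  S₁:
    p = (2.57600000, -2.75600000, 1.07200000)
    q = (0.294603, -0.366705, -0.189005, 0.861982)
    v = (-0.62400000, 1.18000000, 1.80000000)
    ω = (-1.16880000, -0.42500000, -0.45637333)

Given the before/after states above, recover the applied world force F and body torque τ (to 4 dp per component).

F = (-0.3000, 1.0000, 0.0000)
τ = (0.1700, -0.1400, 0.2000)

velocity change Δv = (-0.02400000, 0.08000000, 0.00000000)
m·(v₁−v₀)/dt = (-0.3000, 1.0000, 0.0000)
Δω = ω₁−ω₀ = (0.13120000, -0.02500000, 0.04362667)
gyro term ω₀×Iω₀ = (0.0060, -0.0650, 0.0364)
applied torque τ = (0.1700, -0.1400, 0.2000)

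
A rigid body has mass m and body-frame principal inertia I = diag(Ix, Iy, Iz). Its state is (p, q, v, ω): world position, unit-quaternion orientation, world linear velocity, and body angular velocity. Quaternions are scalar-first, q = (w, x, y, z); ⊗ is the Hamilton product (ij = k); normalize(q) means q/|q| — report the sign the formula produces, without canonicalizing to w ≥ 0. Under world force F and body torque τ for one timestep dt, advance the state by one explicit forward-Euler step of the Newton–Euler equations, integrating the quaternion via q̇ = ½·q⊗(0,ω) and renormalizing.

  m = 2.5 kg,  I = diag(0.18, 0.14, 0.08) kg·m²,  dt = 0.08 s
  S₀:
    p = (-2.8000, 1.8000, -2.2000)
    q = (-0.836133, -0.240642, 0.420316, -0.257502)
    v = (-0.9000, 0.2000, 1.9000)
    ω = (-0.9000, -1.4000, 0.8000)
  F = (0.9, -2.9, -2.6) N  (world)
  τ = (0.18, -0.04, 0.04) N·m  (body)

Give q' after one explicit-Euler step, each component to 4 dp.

q' = (-0.8108, -0.2109, 0.4828, -0.2550)

q⊗(0,ω) = (0.5778662, 0.7282697, 1.5948516, 0.0462768)
q + ½dt·q⊗(0,ω), renormalized = (-0.8108, -0.2109, 0.4828, -0.2550)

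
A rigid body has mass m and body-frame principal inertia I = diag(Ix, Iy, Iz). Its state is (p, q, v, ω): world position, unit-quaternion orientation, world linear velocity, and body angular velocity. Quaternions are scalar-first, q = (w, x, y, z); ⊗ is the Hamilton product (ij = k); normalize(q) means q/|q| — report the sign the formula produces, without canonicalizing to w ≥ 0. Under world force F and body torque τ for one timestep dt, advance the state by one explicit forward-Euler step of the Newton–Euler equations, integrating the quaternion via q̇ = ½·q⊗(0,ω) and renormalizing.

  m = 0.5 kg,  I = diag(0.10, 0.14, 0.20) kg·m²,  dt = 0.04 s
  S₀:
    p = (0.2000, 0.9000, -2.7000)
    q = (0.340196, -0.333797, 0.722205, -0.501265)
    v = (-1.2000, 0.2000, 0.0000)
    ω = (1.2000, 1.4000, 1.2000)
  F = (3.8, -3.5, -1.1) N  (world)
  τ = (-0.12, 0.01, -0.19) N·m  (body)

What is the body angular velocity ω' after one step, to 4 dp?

ω' = (1.1117, 1.4440, 1.1486)

(τ − ω×Iω)/I = (-2.2080, 1.1000, -1.2860)
ω' = ω + α·dt = (1.1117, 1.4440, 1.1486)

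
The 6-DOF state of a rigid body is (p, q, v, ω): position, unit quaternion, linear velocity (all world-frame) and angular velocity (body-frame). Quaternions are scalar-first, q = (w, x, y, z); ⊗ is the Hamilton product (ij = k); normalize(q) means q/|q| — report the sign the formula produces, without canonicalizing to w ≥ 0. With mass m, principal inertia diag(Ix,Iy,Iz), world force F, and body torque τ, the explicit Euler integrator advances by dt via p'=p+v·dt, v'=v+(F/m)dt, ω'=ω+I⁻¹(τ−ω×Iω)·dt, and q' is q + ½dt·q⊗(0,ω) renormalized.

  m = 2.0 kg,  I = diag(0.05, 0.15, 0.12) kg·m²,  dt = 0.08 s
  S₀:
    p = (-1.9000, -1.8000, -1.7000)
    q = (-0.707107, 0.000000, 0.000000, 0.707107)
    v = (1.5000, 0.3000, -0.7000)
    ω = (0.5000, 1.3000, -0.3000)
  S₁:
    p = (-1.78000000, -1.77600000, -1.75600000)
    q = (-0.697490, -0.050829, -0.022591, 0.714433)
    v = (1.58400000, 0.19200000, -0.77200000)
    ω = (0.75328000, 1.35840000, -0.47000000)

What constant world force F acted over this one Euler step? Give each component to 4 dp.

F = (2.1000, -2.7000, -1.8000)

v₁ − v₀ = (0.08400000, -0.10800000, -0.07200000)
F = m·Δv/dt = (2.1000, -2.7000, -1.8000)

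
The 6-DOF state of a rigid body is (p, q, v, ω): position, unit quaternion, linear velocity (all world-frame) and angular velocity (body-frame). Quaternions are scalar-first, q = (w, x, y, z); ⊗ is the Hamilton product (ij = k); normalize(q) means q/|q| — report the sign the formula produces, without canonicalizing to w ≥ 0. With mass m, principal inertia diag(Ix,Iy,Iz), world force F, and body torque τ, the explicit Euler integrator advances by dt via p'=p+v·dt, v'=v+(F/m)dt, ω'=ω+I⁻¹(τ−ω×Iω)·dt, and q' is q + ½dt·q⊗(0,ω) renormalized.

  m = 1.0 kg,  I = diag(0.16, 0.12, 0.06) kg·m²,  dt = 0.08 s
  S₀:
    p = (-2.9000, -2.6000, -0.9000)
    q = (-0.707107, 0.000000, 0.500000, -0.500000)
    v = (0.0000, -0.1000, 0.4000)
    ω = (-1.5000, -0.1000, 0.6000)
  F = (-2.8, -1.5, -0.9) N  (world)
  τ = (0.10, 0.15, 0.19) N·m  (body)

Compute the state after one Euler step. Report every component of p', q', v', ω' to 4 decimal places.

a = F/m = (-2.8000, -1.5000, -0.9000)
p' = p + v·dt = (-2.9000, -2.6080, -0.8680)
v + (F/m)dt = (-0.2240, -0.2200, 0.3280)
angular accel α = (0.6025, 2.0000, 3.2667)
new body rate ω' = (-1.4518, 0.0600, 0.8613)
Hamilton product q⊗(0,ω) = (0.3500000, 1.3106605, 0.8207107, 0.3257358)
updated quaternion q' = (-0.6917, 0.0523, 0.5317, -0.4860)

p' = (-2.9000, -2.6080, -0.8680)
q' = (-0.6917, 0.0523, 0.5317, -0.4860)
v' = (-0.2240, -0.2200, 0.3280)
ω' = (-1.4518, 0.0600, 0.8613)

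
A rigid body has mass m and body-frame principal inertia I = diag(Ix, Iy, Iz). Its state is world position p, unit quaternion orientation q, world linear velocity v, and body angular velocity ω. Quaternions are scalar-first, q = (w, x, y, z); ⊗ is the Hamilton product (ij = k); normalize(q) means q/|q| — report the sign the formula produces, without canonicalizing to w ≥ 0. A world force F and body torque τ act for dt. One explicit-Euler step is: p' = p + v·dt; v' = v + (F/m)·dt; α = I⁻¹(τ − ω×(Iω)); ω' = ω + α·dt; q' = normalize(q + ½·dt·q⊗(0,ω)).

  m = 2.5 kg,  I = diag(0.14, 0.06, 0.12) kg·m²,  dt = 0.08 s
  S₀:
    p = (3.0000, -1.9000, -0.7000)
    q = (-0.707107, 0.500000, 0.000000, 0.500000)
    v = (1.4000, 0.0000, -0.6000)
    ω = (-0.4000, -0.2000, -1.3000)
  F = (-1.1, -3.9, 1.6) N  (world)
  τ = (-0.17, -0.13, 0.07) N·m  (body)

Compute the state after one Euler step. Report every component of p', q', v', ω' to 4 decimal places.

p' = (3.1120, -1.9000, -0.7480)
q' = (-0.6721, 0.5145, 0.0236, 0.5320)
v' = (1.3648, -0.1248, -0.5488)
ω' = (-0.5061, -0.3872, -1.2491)

precession coupling ω×(Iω) = (0.0156, 0.0104, -0.0064)
(τ − ω×Iω)/I = (-1.3257, -2.3400, 0.6367)
ω' = ω + α·dt = (-0.5061, -0.3872, -1.2491)
2q̇ = q⊗(0,ω) = (0.8500000, 0.3828428, 0.5914214, 0.8192391)
q' = normalize(q + ½dt·q⊗(0,ω)) = (-0.6721, 0.5145, 0.0236, 0.5320)
p' = p + v·dt = (3.1120, -1.9000, -0.7480)
v' = v + a·dt = (1.3648, -0.1248, -0.5488)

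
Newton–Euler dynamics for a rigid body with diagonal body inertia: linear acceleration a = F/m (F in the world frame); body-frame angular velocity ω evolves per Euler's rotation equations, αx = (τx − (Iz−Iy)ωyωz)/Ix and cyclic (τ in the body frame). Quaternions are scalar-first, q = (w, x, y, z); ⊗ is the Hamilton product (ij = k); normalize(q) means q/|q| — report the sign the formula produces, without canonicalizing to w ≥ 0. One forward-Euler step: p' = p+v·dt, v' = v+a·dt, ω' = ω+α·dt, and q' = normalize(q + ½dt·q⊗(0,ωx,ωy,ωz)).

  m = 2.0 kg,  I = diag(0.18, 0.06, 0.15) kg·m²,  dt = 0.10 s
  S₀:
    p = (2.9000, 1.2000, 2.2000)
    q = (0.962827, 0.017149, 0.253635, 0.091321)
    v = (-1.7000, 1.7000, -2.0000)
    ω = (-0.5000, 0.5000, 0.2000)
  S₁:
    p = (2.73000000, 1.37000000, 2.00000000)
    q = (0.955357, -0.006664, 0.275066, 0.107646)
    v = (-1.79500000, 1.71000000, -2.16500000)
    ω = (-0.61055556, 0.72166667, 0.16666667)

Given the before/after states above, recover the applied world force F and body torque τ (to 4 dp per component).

F = (-1.9000, 0.2000, -3.3000)
τ = (-0.1900, 0.1300, -0.0200)

Δv = v₁−v₀ = (-0.09500000, 0.01000000, -0.16500000)
F = m·Δv/dt = (-1.9000, 0.2000, -3.3000)
rate change Δω = (-0.11055556, 0.22166667, -0.03333333)
gyro term ω₀×Iω₀ = (0.0090, -0.0030, 0.0300)
τ = I·(Δω/dt) + ω₀×(Iω₀) = (-0.1900, 0.1300, -0.0200)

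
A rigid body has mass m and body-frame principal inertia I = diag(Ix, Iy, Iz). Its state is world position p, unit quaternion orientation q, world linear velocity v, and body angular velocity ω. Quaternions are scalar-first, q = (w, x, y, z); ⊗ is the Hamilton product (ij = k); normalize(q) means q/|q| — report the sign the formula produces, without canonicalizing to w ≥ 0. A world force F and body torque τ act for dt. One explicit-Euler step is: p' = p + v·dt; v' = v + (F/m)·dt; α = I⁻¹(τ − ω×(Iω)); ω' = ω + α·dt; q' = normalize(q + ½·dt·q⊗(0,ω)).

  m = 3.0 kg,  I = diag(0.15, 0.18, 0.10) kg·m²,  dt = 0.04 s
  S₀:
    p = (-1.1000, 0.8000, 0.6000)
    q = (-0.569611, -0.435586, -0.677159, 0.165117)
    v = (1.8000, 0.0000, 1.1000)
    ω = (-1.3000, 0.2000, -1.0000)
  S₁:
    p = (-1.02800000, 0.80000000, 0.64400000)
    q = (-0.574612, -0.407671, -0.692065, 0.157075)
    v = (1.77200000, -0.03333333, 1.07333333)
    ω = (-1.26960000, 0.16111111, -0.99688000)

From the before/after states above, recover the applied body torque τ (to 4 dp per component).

τ = (0.1300, -0.1100, 0.0000)

ω₁ − ω₀ = (0.03040000, -0.03888889, 0.00312000)
precession coupling = (0.0160, 0.0650, -0.0078)
τ = I·(Δω/dt) + ω₀×(Iω₀) = (0.1300, -0.1100, 0.0000)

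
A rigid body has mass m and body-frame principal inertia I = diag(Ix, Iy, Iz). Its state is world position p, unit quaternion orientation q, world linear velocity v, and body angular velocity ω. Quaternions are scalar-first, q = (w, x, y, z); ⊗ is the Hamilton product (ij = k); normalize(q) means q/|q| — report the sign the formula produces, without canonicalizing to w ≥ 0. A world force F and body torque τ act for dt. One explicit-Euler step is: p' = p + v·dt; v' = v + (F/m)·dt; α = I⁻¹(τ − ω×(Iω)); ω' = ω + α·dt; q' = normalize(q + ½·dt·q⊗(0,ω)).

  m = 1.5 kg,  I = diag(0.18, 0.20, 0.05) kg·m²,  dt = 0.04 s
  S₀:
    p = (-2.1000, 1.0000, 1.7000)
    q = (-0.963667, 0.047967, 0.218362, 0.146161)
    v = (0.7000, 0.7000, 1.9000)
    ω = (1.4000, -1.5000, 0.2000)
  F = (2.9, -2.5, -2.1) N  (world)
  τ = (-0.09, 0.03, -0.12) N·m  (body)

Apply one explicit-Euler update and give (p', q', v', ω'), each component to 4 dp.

p' = (-2.0720, 1.0280, 1.7760)
q' = (-0.9582, 0.0262, 0.2510, 0.1346)
v' = (0.7773, 0.6333, 1.8440)
ω' = (1.3700, -1.5013, 0.1376)

precession coupling ω×(Iω) = (0.0450, 0.0364, -0.0420)
α = I⁻¹(τ − ω×Iω) = (-0.7500, -0.0320, -1.5600)
new body rate ω' = (1.3700, -1.5013, 0.1376)
q⊗(0,ω) = (0.2311570, -1.0862199, 1.6405325, -0.5703907)
q' = normalize(q + ½dt·q⊗(0,ω)) = (-0.9582, 0.0262, 0.2510, 0.1346)
a = F/m = (1.9333, -1.6667, -1.4000)
new position p' = (-2.0720, 1.0280, 1.7760)
new velocity v' = (0.7773, 0.6333, 1.8440)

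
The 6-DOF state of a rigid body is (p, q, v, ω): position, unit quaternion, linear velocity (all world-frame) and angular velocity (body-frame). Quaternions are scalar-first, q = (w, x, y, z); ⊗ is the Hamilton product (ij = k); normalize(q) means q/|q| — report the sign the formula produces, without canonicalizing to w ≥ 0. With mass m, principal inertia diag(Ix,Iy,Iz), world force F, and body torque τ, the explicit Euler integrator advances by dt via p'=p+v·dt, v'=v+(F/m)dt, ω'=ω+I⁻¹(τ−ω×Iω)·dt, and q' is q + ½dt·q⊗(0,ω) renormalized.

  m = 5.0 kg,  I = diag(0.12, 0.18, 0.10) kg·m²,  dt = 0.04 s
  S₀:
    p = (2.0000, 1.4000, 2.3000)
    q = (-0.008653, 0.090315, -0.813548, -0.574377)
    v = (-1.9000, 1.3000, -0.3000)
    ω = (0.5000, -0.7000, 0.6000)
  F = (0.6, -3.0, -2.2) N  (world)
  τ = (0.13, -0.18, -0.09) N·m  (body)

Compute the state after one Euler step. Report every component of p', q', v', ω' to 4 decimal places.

gyro term ω×Iω = (0.0336, 0.0060, -0.0210)
α = I⁻¹(τ − ω×Iω) = (0.8033, -1.0333, -0.6900)
ω + α·dt = (0.5321, -0.7413, 0.5724)
Hamilton product q⊗(0,ω) = (-0.2700149, -0.8945192, -0.3353204, 0.3383617)
updated quaternion q' = (-0.0141, 0.0724, -0.8201, -0.5675)
a = F/m = (0.1200, -0.6000, -0.4400)
new position p' = (1.9240, 1.4520, 2.2880)
v' = v + a·dt = (-1.8952, 1.2760, -0.3176)

p' = (1.9240, 1.4520, 2.2880)
q' = (-0.0141, 0.0724, -0.8201, -0.5675)
v' = (-1.8952, 1.2760, -0.3176)
ω' = (0.5321, -0.7413, 0.5724)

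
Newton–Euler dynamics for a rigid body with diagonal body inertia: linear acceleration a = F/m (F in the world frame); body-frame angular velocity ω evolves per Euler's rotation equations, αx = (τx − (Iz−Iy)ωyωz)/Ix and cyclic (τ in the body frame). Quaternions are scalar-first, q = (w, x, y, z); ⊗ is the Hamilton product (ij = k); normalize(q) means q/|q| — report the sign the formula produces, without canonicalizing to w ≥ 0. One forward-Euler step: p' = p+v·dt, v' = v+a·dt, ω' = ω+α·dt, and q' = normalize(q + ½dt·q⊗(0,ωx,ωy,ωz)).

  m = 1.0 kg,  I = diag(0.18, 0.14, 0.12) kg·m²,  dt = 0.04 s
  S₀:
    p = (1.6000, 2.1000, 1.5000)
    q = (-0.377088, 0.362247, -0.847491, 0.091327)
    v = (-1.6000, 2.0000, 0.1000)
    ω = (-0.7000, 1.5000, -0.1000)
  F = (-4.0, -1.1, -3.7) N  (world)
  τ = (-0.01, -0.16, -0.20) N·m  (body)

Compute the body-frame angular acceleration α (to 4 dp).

ω×(Iω) gyroscopic = (0.0030, 0.0042, 0.0420)
angular accel α = (-0.0722, -1.1729, -2.0167)

α = (-0.0722, -1.1729, -2.0167)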